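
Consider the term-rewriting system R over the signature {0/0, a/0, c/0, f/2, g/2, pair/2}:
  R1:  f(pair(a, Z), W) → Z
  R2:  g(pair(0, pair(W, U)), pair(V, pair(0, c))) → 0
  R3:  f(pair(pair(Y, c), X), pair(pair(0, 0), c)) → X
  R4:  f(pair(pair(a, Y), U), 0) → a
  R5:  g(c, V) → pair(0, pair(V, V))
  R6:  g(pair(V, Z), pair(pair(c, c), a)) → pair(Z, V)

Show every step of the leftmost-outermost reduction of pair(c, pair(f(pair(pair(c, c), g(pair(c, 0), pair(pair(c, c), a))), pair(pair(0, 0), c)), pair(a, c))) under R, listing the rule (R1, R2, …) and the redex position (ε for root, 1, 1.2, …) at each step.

pair(c, pair(pair(0, c), pair(a, c)))

1. pair(c, pair(f(pair(pair(c, c), g(pair(c, 0), pair(pair(c, c), a))), pair(pair(0, 0), c)), pair(a, c)))  →  pair(c, pair(g(pair(c, 0), pair(pair(c, c), a)), pair(a, c)))   [R3 at 2.1]
2. pair(c, pair(g(pair(c, 0), pair(pair(c, c), a)), pair(a, c)))  →  pair(c, pair(pair(0, c), pair(a, c)))   [R6 at 2.1]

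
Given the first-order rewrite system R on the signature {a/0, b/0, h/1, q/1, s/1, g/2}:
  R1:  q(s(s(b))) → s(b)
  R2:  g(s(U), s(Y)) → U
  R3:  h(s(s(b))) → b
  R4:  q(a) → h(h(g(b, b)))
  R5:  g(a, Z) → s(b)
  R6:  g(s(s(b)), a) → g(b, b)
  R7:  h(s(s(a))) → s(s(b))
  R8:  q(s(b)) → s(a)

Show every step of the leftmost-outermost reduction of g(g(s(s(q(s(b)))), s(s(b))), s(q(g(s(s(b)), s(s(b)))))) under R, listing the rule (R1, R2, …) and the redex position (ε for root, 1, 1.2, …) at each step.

s(a)

1. g(g(s(s(q(s(b)))), s(s(b))), s(q(g(s(s(b)), s(s(b))))))  →  g(s(q(s(b))), s(q(g(s(s(b)), s(s(b))))))   [R2 at 1]
2. g(s(q(s(b))), s(q(g(s(s(b)), s(s(b))))))  →  q(s(b))   [R2 at ε]
3. q(s(b))  →  s(a)   [R8 at ε]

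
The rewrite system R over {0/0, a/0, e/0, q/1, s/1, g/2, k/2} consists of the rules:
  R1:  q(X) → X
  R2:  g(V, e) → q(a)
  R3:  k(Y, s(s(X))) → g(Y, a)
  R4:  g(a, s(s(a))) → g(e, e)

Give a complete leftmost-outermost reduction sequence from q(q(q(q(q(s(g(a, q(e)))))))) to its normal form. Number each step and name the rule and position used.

1. q(q(q(q(q(s(g(a, q(e))))))))  →  q(q(q(q(s(g(a, q(e)))))))   [R1 at ε]
2. q(q(q(q(s(g(a, q(e)))))))  →  q(q(q(s(g(a, q(e))))))   [R1 at ε]
3. q(q(q(s(g(a, q(e))))))  →  q(q(s(g(a, q(e)))))   [R1 at ε]
4. q(q(s(g(a, q(e)))))  →  q(s(g(a, q(e))))   [R1 at ε]
5. q(s(g(a, q(e))))  →  s(g(a, q(e)))   [R1 at ε]
6. s(g(a, q(e)))  →  s(g(a, e))   [R1 at 1.2]
7. s(g(a, e))  →  s(q(a))   [R2 at 1]
8. s(q(a))  →  s(a)   [R1 at 1]

s(a)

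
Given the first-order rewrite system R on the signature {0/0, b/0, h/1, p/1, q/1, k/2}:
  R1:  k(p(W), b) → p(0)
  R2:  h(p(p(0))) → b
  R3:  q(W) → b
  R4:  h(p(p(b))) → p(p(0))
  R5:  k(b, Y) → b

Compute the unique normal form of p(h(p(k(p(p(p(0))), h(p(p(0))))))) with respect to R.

p(b)

1. p(h(p(k(p(p(p(0))), h(p(p(0)))))))  →  p(h(p(k(p(p(p(0))), b))))   [R2 at 1.1.1.2]
2. p(h(p(k(p(p(p(0))), b))))  →  p(h(p(p(0))))   [R1 at 1.1.1]
3. p(h(p(p(0))))  →  p(b)   [R2 at 1]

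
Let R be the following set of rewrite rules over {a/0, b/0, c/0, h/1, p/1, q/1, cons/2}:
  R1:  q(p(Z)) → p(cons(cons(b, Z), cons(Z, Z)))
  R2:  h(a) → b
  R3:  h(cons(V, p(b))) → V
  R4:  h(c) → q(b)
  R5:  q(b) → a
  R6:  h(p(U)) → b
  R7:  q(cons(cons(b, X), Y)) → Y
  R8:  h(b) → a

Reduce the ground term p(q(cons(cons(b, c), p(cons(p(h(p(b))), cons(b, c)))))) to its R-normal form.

1. p(q(cons(cons(b, c), p(cons(p(h(p(b))), cons(b, c))))))  →  p(p(cons(p(h(p(b))), cons(b, c))))   [R7 at 1]
2. p(p(cons(p(h(p(b))), cons(b, c))))  →  p(p(cons(p(b), cons(b, c))))   [R6 at 1.1.1.1]

p(p(cons(p(b), cons(b, c))))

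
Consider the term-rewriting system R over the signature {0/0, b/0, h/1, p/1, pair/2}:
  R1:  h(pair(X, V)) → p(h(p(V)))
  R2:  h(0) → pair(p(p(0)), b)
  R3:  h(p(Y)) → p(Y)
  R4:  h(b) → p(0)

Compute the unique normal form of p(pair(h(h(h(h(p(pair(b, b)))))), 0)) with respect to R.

p(pair(p(pair(b, b)), 0))

1. p(pair(h(h(h(h(p(pair(b, b)))))), 0))  →  p(pair(h(h(h(p(pair(b, b))))), 0))   [R3 at 1.1.1.1.1]
2. p(pair(h(h(h(p(pair(b, b))))), 0))  →  p(pair(h(h(p(pair(b, b)))), 0))   [R3 at 1.1.1.1]
3. p(pair(h(h(p(pair(b, b)))), 0))  →  p(pair(h(p(pair(b, b))), 0))   [R3 at 1.1.1]
4. p(pair(h(p(pair(b, b))), 0))  →  p(pair(p(pair(b, b)), 0))   [R3 at 1.1]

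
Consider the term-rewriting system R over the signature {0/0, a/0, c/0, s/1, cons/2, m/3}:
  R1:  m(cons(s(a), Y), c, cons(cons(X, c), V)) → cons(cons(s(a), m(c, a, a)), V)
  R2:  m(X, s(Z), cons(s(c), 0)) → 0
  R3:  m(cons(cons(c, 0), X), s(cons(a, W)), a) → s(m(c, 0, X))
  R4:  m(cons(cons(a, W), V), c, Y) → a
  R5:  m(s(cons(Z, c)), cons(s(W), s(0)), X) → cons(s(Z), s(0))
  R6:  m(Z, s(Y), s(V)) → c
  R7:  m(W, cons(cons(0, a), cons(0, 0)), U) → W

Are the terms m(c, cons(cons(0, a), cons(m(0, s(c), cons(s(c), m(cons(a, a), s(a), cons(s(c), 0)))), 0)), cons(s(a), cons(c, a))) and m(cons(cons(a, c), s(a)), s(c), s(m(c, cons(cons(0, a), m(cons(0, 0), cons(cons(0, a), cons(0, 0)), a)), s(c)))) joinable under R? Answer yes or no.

Reduce t₁ = m(c, cons(cons(0, a), cons(m(0, s(c), cons(s(c), m(cons(a, a), s(a), cons(s(c), 0)))), 0)), cons(s(a), cons(c, a))):
1. m(c, cons(cons(0, a), cons(m(0, s(c), cons(s(c), m(cons(a, a), s(a), cons(s(c), 0)))), 0)), cons(s(a), cons(c, a)))  →  m(c, cons(cons(0, a), cons(m(0, s(c), cons(s(c), 0)), 0)), cons(s(a), cons(c, a)))   [R2 at 2.2.1.3.2]
2. m(c, cons(cons(0, a), cons(m(0, s(c), cons(s(c), 0)), 0)), cons(s(a), cons(c, a)))  →  m(c, cons(cons(0, a), cons(0, 0)), cons(s(a), cons(c, a)))   [R2 at 2.2.1]
3. m(c, cons(cons(0, a), cons(0, 0)), cons(s(a), cons(c, a)))  →  c   [R7 at ε]

Reduce t₂ = m(cons(cons(a, c), s(a)), s(c), s(m(c, cons(cons(0, a), m(cons(0, 0), cons(cons(0, a), cons(0, 0)), a)), s(c)))):
1. m(cons(cons(a, c), s(a)), s(c), s(m(c, cons(cons(0, a), m(cons(0, 0), cons(cons(0, a), cons(0, 0)), a)), s(c))))  →  c   [R6 at ε]

yes — NF(t₁) = c, NF(t₂) = c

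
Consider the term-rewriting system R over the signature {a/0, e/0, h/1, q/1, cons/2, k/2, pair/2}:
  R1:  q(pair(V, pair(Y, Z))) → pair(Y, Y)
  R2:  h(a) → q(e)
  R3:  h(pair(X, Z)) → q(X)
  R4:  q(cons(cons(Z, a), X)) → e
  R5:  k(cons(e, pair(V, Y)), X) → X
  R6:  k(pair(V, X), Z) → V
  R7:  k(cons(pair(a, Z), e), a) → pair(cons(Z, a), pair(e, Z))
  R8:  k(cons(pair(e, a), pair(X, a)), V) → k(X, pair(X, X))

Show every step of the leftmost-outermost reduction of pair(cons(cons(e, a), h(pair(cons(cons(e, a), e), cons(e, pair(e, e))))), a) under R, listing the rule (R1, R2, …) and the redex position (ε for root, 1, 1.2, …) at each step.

1. pair(cons(cons(e, a), h(pair(cons(cons(e, a), e), cons(e, pair(e, e))))), a)  →  pair(cons(cons(e, a), q(cons(cons(e, a), e))), a)   [R3 at 1.2]
2. pair(cons(cons(e, a), q(cons(cons(e, a), e))), a)  →  pair(cons(cons(e, a), e), a)   [R4 at 1.2]

pair(cons(cons(e, a), e), a)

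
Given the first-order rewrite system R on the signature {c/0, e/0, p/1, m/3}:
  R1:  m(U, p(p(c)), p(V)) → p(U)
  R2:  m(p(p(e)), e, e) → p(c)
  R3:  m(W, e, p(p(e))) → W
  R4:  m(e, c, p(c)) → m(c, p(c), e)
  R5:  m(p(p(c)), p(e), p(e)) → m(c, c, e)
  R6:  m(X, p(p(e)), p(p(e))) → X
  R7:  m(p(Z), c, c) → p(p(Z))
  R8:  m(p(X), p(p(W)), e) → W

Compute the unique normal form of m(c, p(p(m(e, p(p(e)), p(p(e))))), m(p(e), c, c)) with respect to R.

1. m(c, p(p(m(e, p(p(e)), p(p(e))))), m(p(e), c, c))  →  m(c, p(p(e)), m(p(e), c, c))   [R6 at 2.1.1]
2. m(c, p(p(e)), m(p(e), c, c))  →  m(c, p(p(e)), p(p(e)))   [R7 at 3]
3. m(c, p(p(e)), p(p(e)))  →  c   [R6 at ε]

c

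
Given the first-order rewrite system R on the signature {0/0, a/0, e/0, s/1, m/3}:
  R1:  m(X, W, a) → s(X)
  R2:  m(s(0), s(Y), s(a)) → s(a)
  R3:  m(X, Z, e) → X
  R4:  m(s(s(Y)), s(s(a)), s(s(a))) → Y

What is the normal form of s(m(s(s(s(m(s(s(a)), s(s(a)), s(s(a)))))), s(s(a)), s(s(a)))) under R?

s(s(a))

1. s(m(s(s(s(m(s(s(a)), s(s(a)), s(s(a)))))), s(s(a)), s(s(a))))  →  s(s(m(s(s(a)), s(s(a)), s(s(a)))))   [R4 at 1]
2. s(s(m(s(s(a)), s(s(a)), s(s(a)))))  →  s(s(a))   [R4 at 1.1]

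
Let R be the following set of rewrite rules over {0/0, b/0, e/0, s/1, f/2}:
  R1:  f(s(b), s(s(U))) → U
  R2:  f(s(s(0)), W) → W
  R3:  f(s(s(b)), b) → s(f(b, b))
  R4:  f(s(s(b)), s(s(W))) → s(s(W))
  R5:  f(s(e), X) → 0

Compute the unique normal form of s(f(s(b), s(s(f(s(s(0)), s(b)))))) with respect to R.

s(s(b))

1. s(f(s(b), s(s(f(s(s(0)), s(b))))))  →  s(f(s(s(0)), s(b)))   [R1 at 1]
2. s(f(s(s(0)), s(b)))  →  s(s(b))   [R2 at 1]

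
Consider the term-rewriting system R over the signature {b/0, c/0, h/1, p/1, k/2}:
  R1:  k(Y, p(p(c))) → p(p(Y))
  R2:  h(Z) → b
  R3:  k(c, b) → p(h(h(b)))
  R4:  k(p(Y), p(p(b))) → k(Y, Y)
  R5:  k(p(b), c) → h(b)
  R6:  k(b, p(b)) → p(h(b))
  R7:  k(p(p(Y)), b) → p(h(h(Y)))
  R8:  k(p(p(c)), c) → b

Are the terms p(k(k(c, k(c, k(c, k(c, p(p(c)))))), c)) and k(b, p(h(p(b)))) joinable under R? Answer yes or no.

Reduce t₁ = p(k(k(c, k(c, k(c, k(c, p(p(c)))))), c)):
1. p(k(k(c, k(c, k(c, k(c, p(p(c)))))), c))  →  p(k(k(c, k(c, k(c, p(p(c))))), c))   [R1 at 1.1.2.2.2]
2. p(k(k(c, k(c, k(c, p(p(c))))), c))  →  p(k(k(c, k(c, p(p(c)))), c))   [R1 at 1.1.2.2]
3. p(k(k(c, k(c, p(p(c)))), c))  →  p(k(k(c, p(p(c))), c))   [R1 at 1.1.2]
4. p(k(k(c, p(p(c))), c))  →  p(k(p(p(c)), c))   [R1 at 1.1]
5. p(k(p(p(c)), c))  →  p(b)   [R8 at 1]

Reduce t₂ = k(b, p(h(p(b)))):
1. k(b, p(h(p(b))))  →  k(b, p(b))   [R2 at 2.1]
2. k(b, p(b))  →  p(h(b))   [R6 at ε]
3. p(h(b))  →  p(b)   [R2 at 1]

yes — NF(t₁) = p(b), NF(t₂) = p(b)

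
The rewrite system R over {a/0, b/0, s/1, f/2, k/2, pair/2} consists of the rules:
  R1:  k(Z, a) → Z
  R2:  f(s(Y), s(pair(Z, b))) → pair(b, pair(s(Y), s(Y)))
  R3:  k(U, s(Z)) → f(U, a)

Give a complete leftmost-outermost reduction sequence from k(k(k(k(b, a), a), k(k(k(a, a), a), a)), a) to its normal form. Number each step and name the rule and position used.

1. k(k(k(k(b, a), a), k(k(k(a, a), a), a)), a)  →  k(k(k(b, a), a), k(k(k(a, a), a), a))   [R1 at ε]
2. k(k(k(b, a), a), k(k(k(a, a), a), a))  →  k(k(b, a), k(k(k(a, a), a), a))   [R1 at 1]
3. k(k(b, a), k(k(k(a, a), a), a))  →  k(b, k(k(k(a, a), a), a))   [R1 at 1]
4. k(b, k(k(k(a, a), a), a))  →  k(b, k(k(a, a), a))   [R1 at 2]
5. k(b, k(k(a, a), a))  →  k(b, k(a, a))   [R1 at 2]
6. k(b, k(a, a))  →  k(b, a)   [R1 at 2]
7. k(b, a)  →  b   [R1 at ε]

b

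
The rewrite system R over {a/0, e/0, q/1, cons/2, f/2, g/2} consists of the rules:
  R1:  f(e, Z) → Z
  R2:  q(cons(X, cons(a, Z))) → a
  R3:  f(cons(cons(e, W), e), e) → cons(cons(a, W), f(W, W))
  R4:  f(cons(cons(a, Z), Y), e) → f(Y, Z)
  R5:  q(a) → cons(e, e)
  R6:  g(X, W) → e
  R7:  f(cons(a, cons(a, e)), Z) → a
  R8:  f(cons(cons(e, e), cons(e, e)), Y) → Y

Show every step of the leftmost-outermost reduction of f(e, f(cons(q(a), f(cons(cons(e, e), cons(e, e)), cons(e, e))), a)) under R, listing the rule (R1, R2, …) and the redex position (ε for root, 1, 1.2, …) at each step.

1. f(e, f(cons(q(a), f(cons(cons(e, e), cons(e, e)), cons(e, e))), a))  →  f(cons(q(a), f(cons(cons(e, e), cons(e, e)), cons(e, e))), a)   [R1 at ε]
2. f(cons(q(a), f(cons(cons(e, e), cons(e, e)), cons(e, e))), a)  →  f(cons(cons(e, e), f(cons(cons(e, e), cons(e, e)), cons(e, e))), a)   [R5 at 1.1]
3. f(cons(cons(e, e), f(cons(cons(e, e), cons(e, e)), cons(e, e))), a)  →  f(cons(cons(e, e), cons(e, e)), a)   [R8 at 1.2]
4. f(cons(cons(e, e), cons(e, e)), a)  →  a   [R8 at ε]

a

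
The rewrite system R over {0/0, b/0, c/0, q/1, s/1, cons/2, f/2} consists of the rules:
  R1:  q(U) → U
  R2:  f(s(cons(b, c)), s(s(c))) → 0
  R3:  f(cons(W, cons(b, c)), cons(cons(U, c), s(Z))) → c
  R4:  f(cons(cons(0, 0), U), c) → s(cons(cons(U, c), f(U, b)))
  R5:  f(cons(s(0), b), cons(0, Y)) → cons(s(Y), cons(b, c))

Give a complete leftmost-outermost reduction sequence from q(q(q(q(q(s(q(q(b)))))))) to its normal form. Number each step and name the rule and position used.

1. q(q(q(q(q(s(q(q(b))))))))  →  q(q(q(q(s(q(q(b)))))))   [R1 at ε]
2. q(q(q(q(s(q(q(b)))))))  →  q(q(q(s(q(q(b))))))   [R1 at ε]
3. q(q(q(s(q(q(b))))))  →  q(q(s(q(q(b)))))   [R1 at ε]
4. q(q(s(q(q(b)))))  →  q(s(q(q(b))))   [R1 at ε]
5. q(s(q(q(b))))  →  s(q(q(b)))   [R1 at ε]
6. s(q(q(b)))  →  s(q(b))   [R1 at 1]
7. s(q(b))  →  s(b)   [R1 at 1]

s(b)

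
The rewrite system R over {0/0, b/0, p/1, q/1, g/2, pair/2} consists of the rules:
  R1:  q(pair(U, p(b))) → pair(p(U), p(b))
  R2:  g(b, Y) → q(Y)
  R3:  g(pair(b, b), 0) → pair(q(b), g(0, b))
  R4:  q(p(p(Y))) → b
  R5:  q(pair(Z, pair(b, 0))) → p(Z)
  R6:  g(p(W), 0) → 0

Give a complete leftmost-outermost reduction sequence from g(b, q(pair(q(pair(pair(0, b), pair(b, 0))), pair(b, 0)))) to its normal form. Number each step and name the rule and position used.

1. g(b, q(pair(q(pair(pair(0, b), pair(b, 0))), pair(b, 0))))  →  q(q(pair(q(pair(pair(0, b), pair(b, 0))), pair(b, 0))))   [R2 at ε]
2. q(q(pair(q(pair(pair(0, b), pair(b, 0))), pair(b, 0))))  →  q(p(q(pair(pair(0, b), pair(b, 0)))))   [R5 at 1]
3. q(p(q(pair(pair(0, b), pair(b, 0)))))  →  q(p(p(pair(0, b))))   [R5 at 1.1]
4. q(p(p(pair(0, b))))  →  b   [R4 at ε]

b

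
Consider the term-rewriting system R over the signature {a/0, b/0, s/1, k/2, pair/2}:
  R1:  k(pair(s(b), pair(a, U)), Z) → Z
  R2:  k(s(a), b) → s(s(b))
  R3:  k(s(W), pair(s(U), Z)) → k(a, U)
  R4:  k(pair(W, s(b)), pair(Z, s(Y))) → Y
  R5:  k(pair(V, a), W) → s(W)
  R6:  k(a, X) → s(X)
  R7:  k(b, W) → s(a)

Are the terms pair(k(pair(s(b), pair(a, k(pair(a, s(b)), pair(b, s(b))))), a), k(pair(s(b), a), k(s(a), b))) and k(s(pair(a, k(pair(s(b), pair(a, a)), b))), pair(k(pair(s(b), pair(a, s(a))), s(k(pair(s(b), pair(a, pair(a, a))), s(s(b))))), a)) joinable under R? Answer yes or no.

no — NF(t₁) = pair(a, s(s(s(b)))), NF(t₂) = s(s(s(b)))

Reduce t₁ = pair(k(pair(s(b), pair(a, k(pair(a, s(b)), pair(b, s(b))))), a), k(pair(s(b), a), k(s(a), b))):
1. pair(k(pair(s(b), pair(a, k(pair(a, s(b)), pair(b, s(b))))), a), k(pair(s(b), a), k(s(a), b)))  →  pair(a, k(pair(s(b), a), k(s(a), b)))   [R1 at 1]
2. pair(a, k(pair(s(b), a), k(s(a), b)))  →  pair(a, s(k(s(a), b)))   [R5 at 2]
3. pair(a, s(k(s(a), b)))  →  pair(a, s(s(s(b))))   [R2 at 2.1]

Reduce t₂ = k(s(pair(a, k(pair(s(b), pair(a, a)), b))), pair(k(pair(s(b), pair(a, s(a))), s(k(pair(s(b), pair(a, pair(a, a))), s(s(b))))), a)):
1. k(s(pair(a, k(pair(s(b), pair(a, a)), b))), pair(k(pair(s(b), pair(a, s(a))), s(k(pair(s(b), pair(a, pair(a, a))), s(s(b))))), a))  →  k(s(pair(a, b)), pair(k(pair(s(b), pair(a, s(a))), s(k(pair(s(b), pair(a, pair(a, a))), s(s(b))))), a))   [R1 at 1.1.2]
2. k(s(pair(a, b)), pair(k(pair(s(b), pair(a, s(a))), s(k(pair(s(b), pair(a, pair(a, a))), s(s(b))))), a))  →  k(s(pair(a, b)), pair(s(k(pair(s(b), pair(a, pair(a, a))), s(s(b)))), a))   [R1 at 2.1]
3. k(s(pair(a, b)), pair(s(k(pair(s(b), pair(a, pair(a, a))), s(s(b)))), a))  →  k(a, k(pair(s(b), pair(a, pair(a, a))), s(s(b))))   [R3 at ε]
4. k(a, k(pair(s(b), pair(a, pair(a, a))), s(s(b))))  →  s(k(pair(s(b), pair(a, pair(a, a))), s(s(b))))   [R6 at ε]
5. s(k(pair(s(b), pair(a, pair(a, a))), s(s(b))))  →  s(s(s(b)))   [R1 at 1]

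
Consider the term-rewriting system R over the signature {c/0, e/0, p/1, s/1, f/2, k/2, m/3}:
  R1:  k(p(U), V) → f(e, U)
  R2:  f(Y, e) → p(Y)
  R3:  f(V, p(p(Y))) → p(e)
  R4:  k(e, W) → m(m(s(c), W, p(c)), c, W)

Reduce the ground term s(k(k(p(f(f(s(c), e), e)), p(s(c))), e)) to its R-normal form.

s(p(e))

1. s(k(k(p(f(f(s(c), e), e)), p(s(c))), e))  →  s(k(f(e, f(f(s(c), e), e)), e))   [R1 at 1.1]
2. s(k(f(e, f(f(s(c), e), e)), e))  →  s(k(f(e, p(f(s(c), e))), e))   [R2 at 1.1.2]
3. s(k(f(e, p(f(s(c), e))), e))  →  s(k(f(e, p(p(s(c)))), e))   [R2 at 1.1.2.1]
4. s(k(f(e, p(p(s(c)))), e))  →  s(k(p(e), e))   [R3 at 1.1]
5. s(k(p(e), e))  →  s(f(e, e))   [R1 at 1]
6. s(f(e, e))  →  s(p(e))   [R2 at 1]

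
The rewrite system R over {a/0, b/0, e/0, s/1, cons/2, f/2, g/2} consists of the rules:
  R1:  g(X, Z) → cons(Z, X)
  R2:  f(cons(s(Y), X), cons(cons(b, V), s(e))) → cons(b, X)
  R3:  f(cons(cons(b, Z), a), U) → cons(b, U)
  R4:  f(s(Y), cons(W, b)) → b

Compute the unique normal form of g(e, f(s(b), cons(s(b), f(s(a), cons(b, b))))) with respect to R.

cons(b, e)

1. g(e, f(s(b), cons(s(b), f(s(a), cons(b, b)))))  →  cons(f(s(b), cons(s(b), f(s(a), cons(b, b)))), e)   [R1 at ε]
2. cons(f(s(b), cons(s(b), f(s(a), cons(b, b)))), e)  →  cons(f(s(b), cons(s(b), b)), e)   [R4 at 1.2.2]
3. cons(f(s(b), cons(s(b), b)), e)  →  cons(b, e)   [R4 at 1]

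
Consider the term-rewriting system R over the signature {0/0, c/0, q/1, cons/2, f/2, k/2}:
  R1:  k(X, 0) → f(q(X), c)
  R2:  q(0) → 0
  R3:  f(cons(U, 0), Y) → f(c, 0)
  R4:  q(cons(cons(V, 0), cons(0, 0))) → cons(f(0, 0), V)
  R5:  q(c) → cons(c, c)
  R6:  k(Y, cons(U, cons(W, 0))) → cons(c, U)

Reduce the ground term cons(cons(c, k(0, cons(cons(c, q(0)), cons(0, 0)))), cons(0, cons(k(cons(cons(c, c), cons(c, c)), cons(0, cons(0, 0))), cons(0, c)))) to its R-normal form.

cons(cons(c, cons(c, cons(c, 0))), cons(0, cons(cons(c, 0), cons(0, c))))

1. cons(cons(c, k(0, cons(cons(c, q(0)), cons(0, 0)))), cons(0, cons(k(cons(cons(c, c), cons(c, c)), cons(0, cons(0, 0))), cons(0, c))))  →  cons(cons(c, cons(c, cons(c, q(0)))), cons(0, cons(k(cons(cons(c, c), cons(c, c)), cons(0, cons(0, 0))), cons(0, c))))   [R6 at 1.2]
2. cons(cons(c, cons(c, cons(c, q(0)))), cons(0, cons(k(cons(cons(c, c), cons(c, c)), cons(0, cons(0, 0))), cons(0, c))))  →  cons(cons(c, cons(c, cons(c, 0))), cons(0, cons(k(cons(cons(c, c), cons(c, c)), cons(0, cons(0, 0))), cons(0, c))))   [R2 at 1.2.2.2]
3. cons(cons(c, cons(c, cons(c, 0))), cons(0, cons(k(cons(cons(c, c), cons(c, c)), cons(0, cons(0, 0))), cons(0, c))))  →  cons(cons(c, cons(c, cons(c, 0))), cons(0, cons(cons(c, 0), cons(0, c))))   [R6 at 2.2.1]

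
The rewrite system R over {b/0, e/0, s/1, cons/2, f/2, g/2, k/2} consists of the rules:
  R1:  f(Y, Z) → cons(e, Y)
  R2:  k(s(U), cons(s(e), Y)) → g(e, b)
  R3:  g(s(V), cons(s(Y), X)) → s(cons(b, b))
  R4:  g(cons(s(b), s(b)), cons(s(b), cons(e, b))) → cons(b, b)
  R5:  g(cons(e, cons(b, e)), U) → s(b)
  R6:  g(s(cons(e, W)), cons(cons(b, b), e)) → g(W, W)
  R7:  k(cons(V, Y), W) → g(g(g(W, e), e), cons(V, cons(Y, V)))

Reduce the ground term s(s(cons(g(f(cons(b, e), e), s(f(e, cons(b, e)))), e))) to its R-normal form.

s(s(cons(s(b), e)))

1. s(s(cons(g(f(cons(b, e), e), s(f(e, cons(b, e)))), e)))  →  s(s(cons(g(cons(e, cons(b, e)), s(f(e, cons(b, e)))), e)))   [R1 at 1.1.1.1]
2. s(s(cons(g(cons(e, cons(b, e)), s(f(e, cons(b, e)))), e)))  →  s(s(cons(s(b), e)))   [R5 at 1.1.1]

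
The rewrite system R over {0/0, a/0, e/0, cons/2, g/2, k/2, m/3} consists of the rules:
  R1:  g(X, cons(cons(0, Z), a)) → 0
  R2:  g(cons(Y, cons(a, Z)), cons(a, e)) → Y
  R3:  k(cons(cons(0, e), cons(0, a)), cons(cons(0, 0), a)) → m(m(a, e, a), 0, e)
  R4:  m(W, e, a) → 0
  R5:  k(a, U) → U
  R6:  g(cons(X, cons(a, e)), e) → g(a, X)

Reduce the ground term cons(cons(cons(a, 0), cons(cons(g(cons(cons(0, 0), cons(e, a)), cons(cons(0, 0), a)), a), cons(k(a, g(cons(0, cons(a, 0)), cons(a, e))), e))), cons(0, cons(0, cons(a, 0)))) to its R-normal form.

1. cons(cons(cons(a, 0), cons(cons(g(cons(cons(0, 0), cons(e, a)), cons(cons(0, 0), a)), a), cons(k(a, g(cons(0, cons(a, 0)), cons(a, e))), e))), cons(0, cons(0, cons(a, 0))))  →  cons(cons(cons(a, 0), cons(cons(0, a), cons(k(a, g(cons(0, cons(a, 0)), cons(a, e))), e))), cons(0, cons(0, cons(a, 0))))   [R1 at 1.2.1.1]
2. cons(cons(cons(a, 0), cons(cons(0, a), cons(k(a, g(cons(0, cons(a, 0)), cons(a, e))), e))), cons(0, cons(0, cons(a, 0))))  →  cons(cons(cons(a, 0), cons(cons(0, a), cons(g(cons(0, cons(a, 0)), cons(a, e)), e))), cons(0, cons(0, cons(a, 0))))   [R5 at 1.2.2.1]
3. cons(cons(cons(a, 0), cons(cons(0, a), cons(g(cons(0, cons(a, 0)), cons(a, e)), e))), cons(0, cons(0, cons(a, 0))))  →  cons(cons(cons(a, 0), cons(cons(0, a), cons(0, e))), cons(0, cons(0, cons(a, 0))))   [R2 at 1.2.2.1]

cons(cons(cons(a, 0), cons(cons(0, a), cons(0, e))), cons(0, cons(0, cons(a, 0))))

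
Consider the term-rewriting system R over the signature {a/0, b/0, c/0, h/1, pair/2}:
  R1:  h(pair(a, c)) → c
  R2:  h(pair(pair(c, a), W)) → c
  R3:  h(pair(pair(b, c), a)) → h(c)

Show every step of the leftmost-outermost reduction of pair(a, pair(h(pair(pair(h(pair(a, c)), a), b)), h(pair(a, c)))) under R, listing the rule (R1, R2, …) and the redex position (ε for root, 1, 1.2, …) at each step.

pair(a, pair(c, c))

1. pair(a, pair(h(pair(pair(h(pair(a, c)), a), b)), h(pair(a, c))))  →  pair(a, pair(h(pair(pair(c, a), b)), h(pair(a, c))))   [R1 at 2.1.1.1.1]
2. pair(a, pair(h(pair(pair(c, a), b)), h(pair(a, c))))  →  pair(a, pair(c, h(pair(a, c))))   [R2 at 2.1]
3. pair(a, pair(c, h(pair(a, c))))  →  pair(a, pair(c, c))   [R1 at 2.2]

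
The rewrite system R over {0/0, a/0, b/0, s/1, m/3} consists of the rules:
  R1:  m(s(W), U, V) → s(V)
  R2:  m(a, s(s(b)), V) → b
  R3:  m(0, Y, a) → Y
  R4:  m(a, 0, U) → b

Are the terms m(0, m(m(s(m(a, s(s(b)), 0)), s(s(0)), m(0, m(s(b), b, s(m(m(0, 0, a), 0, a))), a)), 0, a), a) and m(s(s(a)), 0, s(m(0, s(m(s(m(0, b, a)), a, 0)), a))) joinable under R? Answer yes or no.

Reduce t₁ = m(0, m(m(s(m(a, s(s(b)), 0)), s(s(0)), m(0, m(s(b), b, s(m(m(0, 0, a), 0, a))), a)), 0, a), a):
1. m(0, m(m(s(m(a, s(s(b)), 0)), s(s(0)), m(0, m(s(b), b, s(m(m(0, 0, a), 0, a))), a)), 0, a), a)  →  m(m(s(m(a, s(s(b)), 0)), s(s(0)), m(0, m(s(b), b, s(m(m(0, 0, a), 0, a))), a)), 0, a)   [R3 at ε]
2. m(m(s(m(a, s(s(b)), 0)), s(s(0)), m(0, m(s(b), b, s(m(m(0, 0, a), 0, a))), a)), 0, a)  →  m(s(m(0, m(s(b), b, s(m(m(0, 0, a), 0, a))), a)), 0, a)   [R1 at 1]
3. m(s(m(0, m(s(b), b, s(m(m(0, 0, a), 0, a))), a)), 0, a)  →  s(a)   [R1 at ε]

Reduce t₂ = m(s(s(a)), 0, s(m(0, s(m(s(m(0, b, a)), a, 0)), a))):
1. m(s(s(a)), 0, s(m(0, s(m(s(m(0, b, a)), a, 0)), a)))  →  s(s(m(0, s(m(s(m(0, b, a)), a, 0)), a)))   [R1 at ε]
2. s(s(m(0, s(m(s(m(0, b, a)), a, 0)), a)))  →  s(s(s(m(s(m(0, b, a)), a, 0))))   [R3 at 1.1]
3. s(s(s(m(s(m(0, b, a)), a, 0))))  →  s(s(s(s(0))))   [R1 at 1.1.1]

no — NF(t₁) = s(a), NF(t₂) = s(s(s(s(0))))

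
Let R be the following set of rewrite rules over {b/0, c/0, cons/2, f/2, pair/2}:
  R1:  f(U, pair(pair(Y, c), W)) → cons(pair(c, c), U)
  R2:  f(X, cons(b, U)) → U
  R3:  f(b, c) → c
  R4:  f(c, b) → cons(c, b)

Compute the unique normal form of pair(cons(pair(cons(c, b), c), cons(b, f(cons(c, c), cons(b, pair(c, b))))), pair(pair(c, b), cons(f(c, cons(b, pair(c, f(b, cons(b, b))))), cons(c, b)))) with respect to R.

pair(cons(pair(cons(c, b), c), cons(b, pair(c, b))), pair(pair(c, b), cons(pair(c, b), cons(c, b))))

1. pair(cons(pair(cons(c, b), c), cons(b, f(cons(c, c), cons(b, pair(c, b))))), pair(pair(c, b), cons(f(c, cons(b, pair(c, f(b, cons(b, b))))), cons(c, b))))  →  pair(cons(pair(cons(c, b), c), cons(b, pair(c, b))), pair(pair(c, b), cons(f(c, cons(b, pair(c, f(b, cons(b, b))))), cons(c, b))))   [R2 at 1.2.2]
2. pair(cons(pair(cons(c, b), c), cons(b, pair(c, b))), pair(pair(c, b), cons(f(c, cons(b, pair(c, f(b, cons(b, b))))), cons(c, b))))  →  pair(cons(pair(cons(c, b), c), cons(b, pair(c, b))), pair(pair(c, b), cons(pair(c, f(b, cons(b, b))), cons(c, b))))   [R2 at 2.2.1]
3. pair(cons(pair(cons(c, b), c), cons(b, pair(c, b))), pair(pair(c, b), cons(pair(c, f(b, cons(b, b))), cons(c, b))))  →  pair(cons(pair(cons(c, b), c), cons(b, pair(c, b))), pair(pair(c, b), cons(pair(c, b), cons(c, b))))   [R2 at 2.2.1.2]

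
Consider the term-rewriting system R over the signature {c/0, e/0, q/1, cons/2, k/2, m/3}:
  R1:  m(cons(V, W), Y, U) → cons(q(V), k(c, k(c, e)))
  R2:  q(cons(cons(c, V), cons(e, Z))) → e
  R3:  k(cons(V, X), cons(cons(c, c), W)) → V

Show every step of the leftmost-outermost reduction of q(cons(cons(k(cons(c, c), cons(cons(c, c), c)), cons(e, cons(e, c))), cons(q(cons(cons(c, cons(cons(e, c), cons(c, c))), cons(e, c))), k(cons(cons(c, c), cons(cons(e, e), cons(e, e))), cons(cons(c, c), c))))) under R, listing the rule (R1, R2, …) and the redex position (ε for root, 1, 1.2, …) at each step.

1. q(cons(cons(k(cons(c, c), cons(cons(c, c), c)), cons(e, cons(e, c))), cons(q(cons(cons(c, cons(cons(e, c), cons(c, c))), cons(e, c))), k(cons(cons(c, c), cons(cons(e, e), cons(e, e))), cons(cons(c, c), c)))))  →  q(cons(cons(c, cons(e, cons(e, c))), cons(q(cons(cons(c, cons(cons(e, c), cons(c, c))), cons(e, c))), k(cons(cons(c, c), cons(cons(e, e), cons(e, e))), cons(cons(c, c), c)))))   [R3 at 1.1.1]
2. q(cons(cons(c, cons(e, cons(e, c))), cons(q(cons(cons(c, cons(cons(e, c), cons(c, c))), cons(e, c))), k(cons(cons(c, c), cons(cons(e, e), cons(e, e))), cons(cons(c, c), c)))))  →  q(cons(cons(c, cons(e, cons(e, c))), cons(e, k(cons(cons(c, c), cons(cons(e, e), cons(e, e))), cons(cons(c, c), c)))))   [R2 at 1.2.1]
3. q(cons(cons(c, cons(e, cons(e, c))), cons(e, k(cons(cons(c, c), cons(cons(e, e), cons(e, e))), cons(cons(c, c), c)))))  →  e   [R2 at ε]

e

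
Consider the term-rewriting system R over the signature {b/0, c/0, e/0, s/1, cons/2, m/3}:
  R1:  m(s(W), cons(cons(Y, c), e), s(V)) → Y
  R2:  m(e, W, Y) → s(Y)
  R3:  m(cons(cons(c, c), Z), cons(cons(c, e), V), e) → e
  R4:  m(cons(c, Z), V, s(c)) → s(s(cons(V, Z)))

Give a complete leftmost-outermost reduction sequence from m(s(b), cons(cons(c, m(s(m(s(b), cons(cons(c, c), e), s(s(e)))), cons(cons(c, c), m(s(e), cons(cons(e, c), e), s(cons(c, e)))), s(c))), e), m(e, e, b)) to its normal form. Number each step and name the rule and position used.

c

1. m(s(b), cons(cons(c, m(s(m(s(b), cons(cons(c, c), e), s(s(e)))), cons(cons(c, c), m(s(e), cons(cons(e, c), e), s(cons(c, e)))), s(c))), e), m(e, e, b))  →  m(s(b), cons(cons(c, m(s(c), cons(cons(c, c), m(s(e), cons(cons(e, c), e), s(cons(c, e)))), s(c))), e), m(e, e, b))   [R1 at 2.1.2.1.1]
2. m(s(b), cons(cons(c, m(s(c), cons(cons(c, c), m(s(e), cons(cons(e, c), e), s(cons(c, e)))), s(c))), e), m(e, e, b))  →  m(s(b), cons(cons(c, m(s(c), cons(cons(c, c), e), s(c))), e), m(e, e, b))   [R1 at 2.1.2.2.2]
3. m(s(b), cons(cons(c, m(s(c), cons(cons(c, c), e), s(c))), e), m(e, e, b))  →  m(s(b), cons(cons(c, c), e), m(e, e, b))   [R1 at 2.1.2]
4. m(s(b), cons(cons(c, c), e), m(e, e, b))  →  m(s(b), cons(cons(c, c), e), s(b))   [R2 at 3]
5. m(s(b), cons(cons(c, c), e), s(b))  →  c   [R1 at ε]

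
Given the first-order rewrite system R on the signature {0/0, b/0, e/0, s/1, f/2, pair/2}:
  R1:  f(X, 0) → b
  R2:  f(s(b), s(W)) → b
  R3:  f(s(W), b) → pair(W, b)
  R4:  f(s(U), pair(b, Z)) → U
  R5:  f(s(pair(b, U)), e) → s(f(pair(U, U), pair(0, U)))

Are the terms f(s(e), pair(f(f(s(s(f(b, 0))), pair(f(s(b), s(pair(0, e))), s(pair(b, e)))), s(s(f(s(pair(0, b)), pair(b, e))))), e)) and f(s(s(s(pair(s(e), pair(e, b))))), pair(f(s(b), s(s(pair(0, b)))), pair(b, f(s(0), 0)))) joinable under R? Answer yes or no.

Reduce t₁ = f(s(e), pair(f(f(s(s(f(b, 0))), pair(f(s(b), s(pair(0, e))), s(pair(b, e)))), s(s(f(s(pair(0, b)), pair(b, e))))), e)):
1. f(s(e), pair(f(f(s(s(f(b, 0))), pair(f(s(b), s(pair(0, e))), s(pair(b, e)))), s(s(f(s(pair(0, b)), pair(b, e))))), e))  →  f(s(e), pair(f(f(s(s(b)), pair(f(s(b), s(pair(0, e))), s(pair(b, e)))), s(s(f(s(pair(0, b)), pair(b, e))))), e))   [R1 at 2.1.1.1.1.1]
2. f(s(e), pair(f(f(s(s(b)), pair(f(s(b), s(pair(0, e))), s(pair(b, e)))), s(s(f(s(pair(0, b)), pair(b, e))))), e))  →  f(s(e), pair(f(f(s(s(b)), pair(b, s(pair(b, e)))), s(s(f(s(pair(0, b)), pair(b, e))))), e))   [R2 at 2.1.1.2.1]
3. f(s(e), pair(f(f(s(s(b)), pair(b, s(pair(b, e)))), s(s(f(s(pair(0, b)), pair(b, e))))), e))  →  f(s(e), pair(f(s(b), s(s(f(s(pair(0, b)), pair(b, e))))), e))   [R4 at 2.1.1]
4. f(s(e), pair(f(s(b), s(s(f(s(pair(0, b)), pair(b, e))))), e))  →  f(s(e), pair(b, e))   [R2 at 2.1]
5. f(s(e), pair(b, e))  →  e   [R4 at ε]

Reduce t₂ = f(s(s(s(pair(s(e), pair(e, b))))), pair(f(s(b), s(s(pair(0, b)))), pair(b, f(s(0), 0)))):
1. f(s(s(s(pair(s(e), pair(e, b))))), pair(f(s(b), s(s(pair(0, b)))), pair(b, f(s(0), 0))))  →  f(s(s(s(pair(s(e), pair(e, b))))), pair(b, pair(b, f(s(0), 0))))   [R2 at 2.1]
2. f(s(s(s(pair(s(e), pair(e, b))))), pair(b, pair(b, f(s(0), 0))))  →  s(s(pair(s(e), pair(e, b))))   [R4 at ε]

no — NF(t₁) = e, NF(t₂) = s(s(pair(s(e), pair(e, b))))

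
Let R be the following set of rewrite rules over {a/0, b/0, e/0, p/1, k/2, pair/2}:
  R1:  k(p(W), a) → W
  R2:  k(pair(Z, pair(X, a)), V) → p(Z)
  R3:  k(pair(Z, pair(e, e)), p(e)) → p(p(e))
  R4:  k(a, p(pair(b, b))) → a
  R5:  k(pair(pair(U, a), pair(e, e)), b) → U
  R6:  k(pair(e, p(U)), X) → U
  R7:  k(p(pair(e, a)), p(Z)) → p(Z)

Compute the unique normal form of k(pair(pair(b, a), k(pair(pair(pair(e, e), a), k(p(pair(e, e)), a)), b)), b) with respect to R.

1. k(pair(pair(b, a), k(pair(pair(pair(e, e), a), k(p(pair(e, e)), a)), b)), b)  →  k(pair(pair(b, a), k(pair(pair(pair(e, e), a), pair(e, e)), b)), b)   [R1 at 1.2.1.2]
2. k(pair(pair(b, a), k(pair(pair(pair(e, e), a), pair(e, e)), b)), b)  →  k(pair(pair(b, a), pair(e, e)), b)   [R5 at 1.2]
3. k(pair(pair(b, a), pair(e, e)), b)  →  b   [R5 at ε]

b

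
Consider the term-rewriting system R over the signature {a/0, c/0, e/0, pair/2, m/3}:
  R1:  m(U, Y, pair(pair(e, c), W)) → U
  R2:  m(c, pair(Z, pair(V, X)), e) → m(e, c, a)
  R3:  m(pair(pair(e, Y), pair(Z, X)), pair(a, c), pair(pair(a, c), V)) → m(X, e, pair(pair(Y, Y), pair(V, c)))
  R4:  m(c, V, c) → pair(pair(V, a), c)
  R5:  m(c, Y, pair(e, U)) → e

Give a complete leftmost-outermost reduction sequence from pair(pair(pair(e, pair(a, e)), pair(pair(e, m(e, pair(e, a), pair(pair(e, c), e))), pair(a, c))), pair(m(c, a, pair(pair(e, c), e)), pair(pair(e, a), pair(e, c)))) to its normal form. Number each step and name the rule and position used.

1. pair(pair(pair(e, pair(a, e)), pair(pair(e, m(e, pair(e, a), pair(pair(e, c), e))), pair(a, c))), pair(m(c, a, pair(pair(e, c), e)), pair(pair(e, a), pair(e, c))))  →  pair(pair(pair(e, pair(a, e)), pair(pair(e, e), pair(a, c))), pair(m(c, a, pair(pair(e, c), e)), pair(pair(e, a), pair(e, c))))   [R1 at 1.2.1.2]
2. pair(pair(pair(e, pair(a, e)), pair(pair(e, e), pair(a, c))), pair(m(c, a, pair(pair(e, c), e)), pair(pair(e, a), pair(e, c))))  →  pair(pair(pair(e, pair(a, e)), pair(pair(e, e), pair(a, c))), pair(c, pair(pair(e, a), pair(e, c))))   [R1 at 2.1]

pair(pair(pair(e, pair(a, e)), pair(pair(e, e), pair(a, c))), pair(c, pair(pair(e, a), pair(e, c))))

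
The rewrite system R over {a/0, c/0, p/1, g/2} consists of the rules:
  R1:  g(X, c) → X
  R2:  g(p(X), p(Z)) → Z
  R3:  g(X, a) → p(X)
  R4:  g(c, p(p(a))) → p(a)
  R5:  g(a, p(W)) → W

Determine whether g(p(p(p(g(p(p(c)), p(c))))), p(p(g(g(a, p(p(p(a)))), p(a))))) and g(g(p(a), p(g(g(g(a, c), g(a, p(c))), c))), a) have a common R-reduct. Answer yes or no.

Reduce t₁ = g(p(p(p(g(p(p(c)), p(c))))), p(p(g(g(a, p(p(p(a)))), p(a))))):
1. g(p(p(p(g(p(p(c)), p(c))))), p(p(g(g(a, p(p(p(a)))), p(a)))))  →  p(g(g(a, p(p(p(a)))), p(a)))   [R2 at ε]
2. p(g(g(a, p(p(p(a)))), p(a)))  →  p(g(p(p(a)), p(a)))   [R5 at 1.1]
3. p(g(p(p(a)), p(a)))  →  p(a)   [R2 at 1]

Reduce t₂ = g(g(p(a), p(g(g(g(a, c), g(a, p(c))), c))), a):
1. g(g(p(a), p(g(g(g(a, c), g(a, p(c))), c))), a)  →  p(g(p(a), p(g(g(g(a, c), g(a, p(c))), c))))   [R3 at ε]
2. p(g(p(a), p(g(g(g(a, c), g(a, p(c))), c))))  →  p(g(g(g(a, c), g(a, p(c))), c))   [R2 at 1]
3. p(g(g(g(a, c), g(a, p(c))), c))  →  p(g(g(a, c), g(a, p(c))))   [R1 at 1]
4. p(g(g(a, c), g(a, p(c))))  →  p(g(a, g(a, p(c))))   [R1 at 1.1]
5. p(g(a, g(a, p(c))))  →  p(g(a, c))   [R5 at 1.2]
6. p(g(a, c))  →  p(a)   [R1 at 1]

yes — NF(t₁) = p(a), NF(t₂) = p(a)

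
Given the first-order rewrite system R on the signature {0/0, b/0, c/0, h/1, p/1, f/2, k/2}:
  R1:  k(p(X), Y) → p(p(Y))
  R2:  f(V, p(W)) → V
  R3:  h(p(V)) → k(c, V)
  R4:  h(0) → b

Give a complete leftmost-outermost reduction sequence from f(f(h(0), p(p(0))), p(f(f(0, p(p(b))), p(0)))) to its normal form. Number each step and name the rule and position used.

b

1. f(f(h(0), p(p(0))), p(f(f(0, p(p(b))), p(0))))  →  f(h(0), p(p(0)))   [R2 at ε]
2. f(h(0), p(p(0)))  →  h(0)   [R2 at ε]
3. h(0)  →  b   [R4 at ε]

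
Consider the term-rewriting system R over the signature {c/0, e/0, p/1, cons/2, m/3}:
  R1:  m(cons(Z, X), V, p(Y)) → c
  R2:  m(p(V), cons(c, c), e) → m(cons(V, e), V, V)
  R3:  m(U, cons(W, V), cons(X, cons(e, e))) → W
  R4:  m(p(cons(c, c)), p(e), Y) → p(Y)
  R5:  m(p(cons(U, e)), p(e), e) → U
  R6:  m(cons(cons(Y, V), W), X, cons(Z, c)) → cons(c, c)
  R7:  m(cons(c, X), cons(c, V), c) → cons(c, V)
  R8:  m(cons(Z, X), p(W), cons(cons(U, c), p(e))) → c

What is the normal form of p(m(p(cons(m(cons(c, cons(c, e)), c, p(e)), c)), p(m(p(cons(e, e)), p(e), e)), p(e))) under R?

p(p(p(e)))

1. p(m(p(cons(m(cons(c, cons(c, e)), c, p(e)), c)), p(m(p(cons(e, e)), p(e), e)), p(e)))  →  p(m(p(cons(c, c)), p(m(p(cons(e, e)), p(e), e)), p(e)))   [R1 at 1.1.1.1]
2. p(m(p(cons(c, c)), p(m(p(cons(e, e)), p(e), e)), p(e)))  →  p(m(p(cons(c, c)), p(e), p(e)))   [R5 at 1.2.1]
3. p(m(p(cons(c, c)), p(e), p(e)))  →  p(p(p(e)))   [R4 at 1]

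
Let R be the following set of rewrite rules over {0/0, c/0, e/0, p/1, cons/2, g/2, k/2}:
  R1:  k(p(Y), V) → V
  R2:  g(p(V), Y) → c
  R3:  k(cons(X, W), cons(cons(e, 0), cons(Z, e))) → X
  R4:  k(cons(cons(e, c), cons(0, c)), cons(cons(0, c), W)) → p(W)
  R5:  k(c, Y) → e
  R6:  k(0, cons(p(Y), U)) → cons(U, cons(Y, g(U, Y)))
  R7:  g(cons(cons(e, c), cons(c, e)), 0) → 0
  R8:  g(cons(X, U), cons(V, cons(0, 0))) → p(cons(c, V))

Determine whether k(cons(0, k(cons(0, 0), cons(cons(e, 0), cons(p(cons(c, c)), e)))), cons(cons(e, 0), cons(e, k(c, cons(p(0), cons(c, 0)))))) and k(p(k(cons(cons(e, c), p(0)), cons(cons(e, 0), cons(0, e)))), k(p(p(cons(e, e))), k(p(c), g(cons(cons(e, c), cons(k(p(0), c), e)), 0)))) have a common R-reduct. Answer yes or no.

yes — NF(t₁) = 0, NF(t₂) = 0

Reduce t₁ = k(cons(0, k(cons(0, 0), cons(cons(e, 0), cons(p(cons(c, c)), e)))), cons(cons(e, 0), cons(e, k(c, cons(p(0), cons(c, 0)))))):
1. k(cons(0, k(cons(0, 0), cons(cons(e, 0), cons(p(cons(c, c)), e)))), cons(cons(e, 0), cons(e, k(c, cons(p(0), cons(c, 0))))))  →  k(cons(0, 0), cons(cons(e, 0), cons(e, k(c, cons(p(0), cons(c, 0))))))   [R3 at 1.2]
2. k(cons(0, 0), cons(cons(e, 0), cons(e, k(c, cons(p(0), cons(c, 0))))))  →  k(cons(0, 0), cons(cons(e, 0), cons(e, e)))   [R5 at 2.2.2]
3. k(cons(0, 0), cons(cons(e, 0), cons(e, e)))  →  0   [R3 at ε]

Reduce t₂ = k(p(k(cons(cons(e, c), p(0)), cons(cons(e, 0), cons(0, e)))), k(p(p(cons(e, e))), k(p(c), g(cons(cons(e, c), cons(k(p(0), c), e)), 0)))):
1. k(p(k(cons(cons(e, c), p(0)), cons(cons(e, 0), cons(0, e)))), k(p(p(cons(e, e))), k(p(c), g(cons(cons(e, c), cons(k(p(0), c), e)), 0))))  →  k(p(p(cons(e, e))), k(p(c), g(cons(cons(e, c), cons(k(p(0), c), e)), 0)))   [R1 at ε]
2. k(p(p(cons(e, e))), k(p(c), g(cons(cons(e, c), cons(k(p(0), c), e)), 0)))  →  k(p(c), g(cons(cons(e, c), cons(k(p(0), c), e)), 0))   [R1 at ε]
3. k(p(c), g(cons(cons(e, c), cons(k(p(0), c), e)), 0))  →  g(cons(cons(e, c), cons(k(p(0), c), e)), 0)   [R1 at ε]
4. g(cons(cons(e, c), cons(k(p(0), c), e)), 0)  →  g(cons(cons(e, c), cons(c, e)), 0)   [R1 at 1.2.1]
5. g(cons(cons(e, c), cons(c, e)), 0)  →  0   [R7 at ε]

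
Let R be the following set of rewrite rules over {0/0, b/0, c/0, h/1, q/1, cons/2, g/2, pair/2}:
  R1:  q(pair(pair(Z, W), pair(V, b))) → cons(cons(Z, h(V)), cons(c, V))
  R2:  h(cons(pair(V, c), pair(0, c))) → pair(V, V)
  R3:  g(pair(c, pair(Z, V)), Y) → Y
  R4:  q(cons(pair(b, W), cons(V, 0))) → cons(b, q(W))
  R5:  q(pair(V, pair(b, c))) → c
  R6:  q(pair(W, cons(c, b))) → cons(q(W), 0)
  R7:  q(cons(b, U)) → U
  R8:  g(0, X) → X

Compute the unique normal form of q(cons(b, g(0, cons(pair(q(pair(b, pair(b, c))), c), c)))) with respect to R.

cons(pair(c, c), c)

1. q(cons(b, g(0, cons(pair(q(pair(b, pair(b, c))), c), c))))  →  g(0, cons(pair(q(pair(b, pair(b, c))), c), c))   [R7 at ε]
2. g(0, cons(pair(q(pair(b, pair(b, c))), c), c))  →  cons(pair(q(pair(b, pair(b, c))), c), c)   [R8 at ε]
3. cons(pair(q(pair(b, pair(b, c))), c), c)  →  cons(pair(c, c), c)   [R5 at 1.1]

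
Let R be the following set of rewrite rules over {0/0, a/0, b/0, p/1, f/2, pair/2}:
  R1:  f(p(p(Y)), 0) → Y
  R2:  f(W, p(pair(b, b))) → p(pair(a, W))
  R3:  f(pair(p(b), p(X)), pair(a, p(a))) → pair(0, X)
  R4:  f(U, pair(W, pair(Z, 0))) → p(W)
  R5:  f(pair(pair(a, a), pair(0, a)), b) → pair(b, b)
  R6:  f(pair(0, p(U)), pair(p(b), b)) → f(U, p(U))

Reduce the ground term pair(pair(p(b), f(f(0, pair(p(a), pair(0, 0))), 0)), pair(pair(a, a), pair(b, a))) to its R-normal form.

1. pair(pair(p(b), f(f(0, pair(p(a), pair(0, 0))), 0)), pair(pair(a, a), pair(b, a)))  →  pair(pair(p(b), f(p(p(a)), 0)), pair(pair(a, a), pair(b, a)))   [R4 at 1.2.1]
2. pair(pair(p(b), f(p(p(a)), 0)), pair(pair(a, a), pair(b, a)))  →  pair(pair(p(b), a), pair(pair(a, a), pair(b, a)))   [R1 at 1.2]

pair(pair(p(b), a), pair(pair(a, a), pair(b, a)))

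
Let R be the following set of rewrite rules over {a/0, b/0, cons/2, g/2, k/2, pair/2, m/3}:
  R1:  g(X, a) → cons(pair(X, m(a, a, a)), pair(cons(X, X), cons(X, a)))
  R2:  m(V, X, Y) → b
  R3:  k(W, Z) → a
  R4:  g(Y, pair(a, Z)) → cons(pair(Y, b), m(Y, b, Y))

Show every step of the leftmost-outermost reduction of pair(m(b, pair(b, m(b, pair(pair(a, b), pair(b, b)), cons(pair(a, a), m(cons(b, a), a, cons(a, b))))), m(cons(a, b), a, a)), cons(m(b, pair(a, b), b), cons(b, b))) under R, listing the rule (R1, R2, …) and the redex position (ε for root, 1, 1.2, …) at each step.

pair(b, cons(b, cons(b, b)))

1. pair(m(b, pair(b, m(b, pair(pair(a, b), pair(b, b)), cons(pair(a, a), m(cons(b, a), a, cons(a, b))))), m(cons(a, b), a, a)), cons(m(b, pair(a, b), b), cons(b, b)))  →  pair(b, cons(m(b, pair(a, b), b), cons(b, b)))   [R2 at 1]
2. pair(b, cons(m(b, pair(a, b), b), cons(b, b)))  →  pair(b, cons(b, cons(b, b)))   [R2 at 2.1]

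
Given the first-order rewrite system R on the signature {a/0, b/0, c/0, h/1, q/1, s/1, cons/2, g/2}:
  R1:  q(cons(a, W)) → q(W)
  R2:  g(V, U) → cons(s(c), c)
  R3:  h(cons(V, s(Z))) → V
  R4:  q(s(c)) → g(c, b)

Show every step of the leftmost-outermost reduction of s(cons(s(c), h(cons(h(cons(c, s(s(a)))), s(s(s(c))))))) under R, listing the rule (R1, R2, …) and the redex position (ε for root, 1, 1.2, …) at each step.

1. s(cons(s(c), h(cons(h(cons(c, s(s(a)))), s(s(s(c)))))))  →  s(cons(s(c), h(cons(c, s(s(a))))))   [R3 at 1.2]
2. s(cons(s(c), h(cons(c, s(s(a))))))  →  s(cons(s(c), c))   [R3 at 1.2]

s(cons(s(c), c))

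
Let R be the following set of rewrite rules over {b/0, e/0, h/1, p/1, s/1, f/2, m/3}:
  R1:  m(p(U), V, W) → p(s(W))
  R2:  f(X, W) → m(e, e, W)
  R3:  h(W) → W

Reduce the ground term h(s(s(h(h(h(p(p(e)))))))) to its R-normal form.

s(s(p(p(e))))

1. h(s(s(h(h(h(p(p(e))))))))  →  s(s(h(h(h(p(p(e)))))))   [R3 at ε]
2. s(s(h(h(h(p(p(e)))))))  →  s(s(h(h(p(p(e))))))   [R3 at 1.1]
3. s(s(h(h(p(p(e))))))  →  s(s(h(p(p(e)))))   [R3 at 1.1]
4. s(s(h(p(p(e)))))  →  s(s(p(p(e))))   [R3 at 1.1]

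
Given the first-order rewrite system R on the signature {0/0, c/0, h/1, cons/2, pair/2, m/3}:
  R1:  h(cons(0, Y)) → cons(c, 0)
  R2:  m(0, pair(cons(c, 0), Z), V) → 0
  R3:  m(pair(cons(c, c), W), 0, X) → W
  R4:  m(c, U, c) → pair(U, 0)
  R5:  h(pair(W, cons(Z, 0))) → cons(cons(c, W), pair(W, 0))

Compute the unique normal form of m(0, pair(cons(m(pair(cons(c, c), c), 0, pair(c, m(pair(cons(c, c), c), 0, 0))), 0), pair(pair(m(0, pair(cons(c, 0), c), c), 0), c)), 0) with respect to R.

0

1. m(0, pair(cons(m(pair(cons(c, c), c), 0, pair(c, m(pair(cons(c, c), c), 0, 0))), 0), pair(pair(m(0, pair(cons(c, 0), c), c), 0), c)), 0)  →  m(0, pair(cons(c, 0), pair(pair(m(0, pair(cons(c, 0), c), c), 0), c)), 0)   [R3 at 2.1.1]
2. m(0, pair(cons(c, 0), pair(pair(m(0, pair(cons(c, 0), c), c), 0), c)), 0)  →  0   [R2 at ε]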